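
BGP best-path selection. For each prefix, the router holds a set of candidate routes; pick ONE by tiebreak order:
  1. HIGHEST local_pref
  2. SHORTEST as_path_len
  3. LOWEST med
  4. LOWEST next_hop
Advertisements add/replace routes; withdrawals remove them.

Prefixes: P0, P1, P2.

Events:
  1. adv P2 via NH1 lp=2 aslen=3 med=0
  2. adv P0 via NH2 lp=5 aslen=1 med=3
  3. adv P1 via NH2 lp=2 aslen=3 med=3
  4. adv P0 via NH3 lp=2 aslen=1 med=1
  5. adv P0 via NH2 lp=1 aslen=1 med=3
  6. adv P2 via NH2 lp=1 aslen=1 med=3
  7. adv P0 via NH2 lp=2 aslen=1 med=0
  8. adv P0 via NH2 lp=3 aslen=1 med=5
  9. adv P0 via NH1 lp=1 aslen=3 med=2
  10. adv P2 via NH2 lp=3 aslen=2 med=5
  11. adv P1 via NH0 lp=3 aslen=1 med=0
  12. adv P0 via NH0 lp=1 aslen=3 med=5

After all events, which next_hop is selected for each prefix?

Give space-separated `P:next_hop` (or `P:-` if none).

Op 1: best P0=- P1=- P2=NH1
Op 2: best P0=NH2 P1=- P2=NH1
Op 3: best P0=NH2 P1=NH2 P2=NH1
Op 4: best P0=NH2 P1=NH2 P2=NH1
Op 5: best P0=NH3 P1=NH2 P2=NH1
Op 6: best P0=NH3 P1=NH2 P2=NH1
Op 7: best P0=NH2 P1=NH2 P2=NH1
Op 8: best P0=NH2 P1=NH2 P2=NH1
Op 9: best P0=NH2 P1=NH2 P2=NH1
Op 10: best P0=NH2 P1=NH2 P2=NH2
Op 11: best P0=NH2 P1=NH0 P2=NH2
Op 12: best P0=NH2 P1=NH0 P2=NH2

Answer: P0:NH2 P1:NH0 P2:NH2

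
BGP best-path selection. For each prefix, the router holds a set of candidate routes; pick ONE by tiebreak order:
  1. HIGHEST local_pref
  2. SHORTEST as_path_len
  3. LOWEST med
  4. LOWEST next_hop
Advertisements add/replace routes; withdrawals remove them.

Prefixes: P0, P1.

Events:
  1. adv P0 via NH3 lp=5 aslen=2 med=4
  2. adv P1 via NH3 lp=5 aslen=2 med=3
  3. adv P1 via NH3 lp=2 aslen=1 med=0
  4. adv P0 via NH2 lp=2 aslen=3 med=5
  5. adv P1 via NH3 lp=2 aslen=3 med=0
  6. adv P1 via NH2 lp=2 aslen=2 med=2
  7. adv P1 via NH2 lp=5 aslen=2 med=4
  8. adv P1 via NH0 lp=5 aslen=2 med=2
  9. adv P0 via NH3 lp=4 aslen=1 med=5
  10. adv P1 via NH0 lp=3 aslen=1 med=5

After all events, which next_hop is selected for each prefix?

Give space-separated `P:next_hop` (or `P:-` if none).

Op 1: best P0=NH3 P1=-
Op 2: best P0=NH3 P1=NH3
Op 3: best P0=NH3 P1=NH3
Op 4: best P0=NH3 P1=NH3
Op 5: best P0=NH3 P1=NH3
Op 6: best P0=NH3 P1=NH2
Op 7: best P0=NH3 P1=NH2
Op 8: best P0=NH3 P1=NH0
Op 9: best P0=NH3 P1=NH0
Op 10: best P0=NH3 P1=NH2

Answer: P0:NH3 P1:NH2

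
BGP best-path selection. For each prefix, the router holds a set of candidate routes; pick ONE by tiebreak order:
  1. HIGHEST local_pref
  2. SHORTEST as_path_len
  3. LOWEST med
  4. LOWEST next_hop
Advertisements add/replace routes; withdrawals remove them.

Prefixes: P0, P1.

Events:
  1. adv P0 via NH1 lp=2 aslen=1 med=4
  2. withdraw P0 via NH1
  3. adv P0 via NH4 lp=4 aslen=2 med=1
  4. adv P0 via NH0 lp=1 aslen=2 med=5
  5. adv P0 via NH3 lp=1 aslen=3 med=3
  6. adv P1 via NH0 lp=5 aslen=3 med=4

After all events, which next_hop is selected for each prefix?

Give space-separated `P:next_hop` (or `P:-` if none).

Answer: P0:NH4 P1:NH0

Derivation:
Op 1: best P0=NH1 P1=-
Op 2: best P0=- P1=-
Op 3: best P0=NH4 P1=-
Op 4: best P0=NH4 P1=-
Op 5: best P0=NH4 P1=-
Op 6: best P0=NH4 P1=NH0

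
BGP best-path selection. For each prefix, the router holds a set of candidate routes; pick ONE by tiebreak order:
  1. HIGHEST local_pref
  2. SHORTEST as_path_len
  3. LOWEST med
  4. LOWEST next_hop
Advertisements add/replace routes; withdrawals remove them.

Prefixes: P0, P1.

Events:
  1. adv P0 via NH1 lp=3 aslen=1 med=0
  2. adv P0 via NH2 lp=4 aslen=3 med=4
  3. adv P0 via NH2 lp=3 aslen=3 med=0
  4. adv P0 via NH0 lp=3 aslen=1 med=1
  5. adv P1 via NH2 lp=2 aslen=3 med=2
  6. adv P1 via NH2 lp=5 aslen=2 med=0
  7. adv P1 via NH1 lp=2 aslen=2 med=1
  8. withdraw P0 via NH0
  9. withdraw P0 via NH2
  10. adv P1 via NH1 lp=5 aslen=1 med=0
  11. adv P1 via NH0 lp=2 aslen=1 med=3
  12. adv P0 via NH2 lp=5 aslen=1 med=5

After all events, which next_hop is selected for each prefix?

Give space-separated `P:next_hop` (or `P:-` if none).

Op 1: best P0=NH1 P1=-
Op 2: best P0=NH2 P1=-
Op 3: best P0=NH1 P1=-
Op 4: best P0=NH1 P1=-
Op 5: best P0=NH1 P1=NH2
Op 6: best P0=NH1 P1=NH2
Op 7: best P0=NH1 P1=NH2
Op 8: best P0=NH1 P1=NH2
Op 9: best P0=NH1 P1=NH2
Op 10: best P0=NH1 P1=NH1
Op 11: best P0=NH1 P1=NH1
Op 12: best P0=NH2 P1=NH1

Answer: P0:NH2 P1:NH1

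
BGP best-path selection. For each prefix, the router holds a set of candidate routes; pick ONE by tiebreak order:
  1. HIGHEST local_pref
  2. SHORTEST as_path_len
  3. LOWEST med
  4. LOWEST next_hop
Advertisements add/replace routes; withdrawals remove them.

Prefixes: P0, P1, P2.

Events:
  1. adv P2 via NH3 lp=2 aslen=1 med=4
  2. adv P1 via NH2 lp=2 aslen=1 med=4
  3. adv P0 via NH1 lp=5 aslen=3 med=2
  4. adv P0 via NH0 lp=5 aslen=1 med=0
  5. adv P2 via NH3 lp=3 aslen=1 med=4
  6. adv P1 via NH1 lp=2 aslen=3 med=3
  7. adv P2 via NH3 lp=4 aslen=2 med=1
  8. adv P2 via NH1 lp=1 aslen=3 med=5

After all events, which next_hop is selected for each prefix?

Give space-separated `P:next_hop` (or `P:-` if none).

Op 1: best P0=- P1=- P2=NH3
Op 2: best P0=- P1=NH2 P2=NH3
Op 3: best P0=NH1 P1=NH2 P2=NH3
Op 4: best P0=NH0 P1=NH2 P2=NH3
Op 5: best P0=NH0 P1=NH2 P2=NH3
Op 6: best P0=NH0 P1=NH2 P2=NH3
Op 7: best P0=NH0 P1=NH2 P2=NH3
Op 8: best P0=NH0 P1=NH2 P2=NH3

Answer: P0:NH0 P1:NH2 P2:NH3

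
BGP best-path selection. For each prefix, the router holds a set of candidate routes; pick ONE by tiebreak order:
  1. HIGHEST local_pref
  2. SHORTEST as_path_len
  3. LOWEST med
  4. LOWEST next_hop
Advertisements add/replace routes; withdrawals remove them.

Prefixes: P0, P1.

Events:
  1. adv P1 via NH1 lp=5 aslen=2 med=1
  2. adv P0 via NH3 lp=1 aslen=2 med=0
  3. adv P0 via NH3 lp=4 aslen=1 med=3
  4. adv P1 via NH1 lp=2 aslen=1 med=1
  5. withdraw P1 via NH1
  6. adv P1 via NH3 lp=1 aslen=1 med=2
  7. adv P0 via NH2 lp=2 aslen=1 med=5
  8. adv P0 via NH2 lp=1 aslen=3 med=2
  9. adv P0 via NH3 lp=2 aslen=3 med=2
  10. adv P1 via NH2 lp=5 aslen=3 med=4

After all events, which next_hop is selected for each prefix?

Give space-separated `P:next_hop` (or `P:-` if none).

Op 1: best P0=- P1=NH1
Op 2: best P0=NH3 P1=NH1
Op 3: best P0=NH3 P1=NH1
Op 4: best P0=NH3 P1=NH1
Op 5: best P0=NH3 P1=-
Op 6: best P0=NH3 P1=NH3
Op 7: best P0=NH3 P1=NH3
Op 8: best P0=NH3 P1=NH3
Op 9: best P0=NH3 P1=NH3
Op 10: best P0=NH3 P1=NH2

Answer: P0:NH3 P1:NH2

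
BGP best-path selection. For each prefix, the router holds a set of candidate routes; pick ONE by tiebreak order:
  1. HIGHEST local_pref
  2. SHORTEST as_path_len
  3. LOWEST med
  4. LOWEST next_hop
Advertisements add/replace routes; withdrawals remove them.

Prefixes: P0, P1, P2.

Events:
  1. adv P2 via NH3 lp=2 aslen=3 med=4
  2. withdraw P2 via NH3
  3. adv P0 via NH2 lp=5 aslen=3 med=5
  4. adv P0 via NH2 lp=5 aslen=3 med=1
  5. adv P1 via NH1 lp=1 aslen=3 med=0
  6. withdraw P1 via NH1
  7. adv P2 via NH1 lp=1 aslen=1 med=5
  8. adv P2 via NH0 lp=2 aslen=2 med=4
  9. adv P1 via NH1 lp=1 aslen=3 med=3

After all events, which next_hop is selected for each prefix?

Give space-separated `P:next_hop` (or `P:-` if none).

Answer: P0:NH2 P1:NH1 P2:NH0

Derivation:
Op 1: best P0=- P1=- P2=NH3
Op 2: best P0=- P1=- P2=-
Op 3: best P0=NH2 P1=- P2=-
Op 4: best P0=NH2 P1=- P2=-
Op 5: best P0=NH2 P1=NH1 P2=-
Op 6: best P0=NH2 P1=- P2=-
Op 7: best P0=NH2 P1=- P2=NH1
Op 8: best P0=NH2 P1=- P2=NH0
Op 9: best P0=NH2 P1=NH1 P2=NH0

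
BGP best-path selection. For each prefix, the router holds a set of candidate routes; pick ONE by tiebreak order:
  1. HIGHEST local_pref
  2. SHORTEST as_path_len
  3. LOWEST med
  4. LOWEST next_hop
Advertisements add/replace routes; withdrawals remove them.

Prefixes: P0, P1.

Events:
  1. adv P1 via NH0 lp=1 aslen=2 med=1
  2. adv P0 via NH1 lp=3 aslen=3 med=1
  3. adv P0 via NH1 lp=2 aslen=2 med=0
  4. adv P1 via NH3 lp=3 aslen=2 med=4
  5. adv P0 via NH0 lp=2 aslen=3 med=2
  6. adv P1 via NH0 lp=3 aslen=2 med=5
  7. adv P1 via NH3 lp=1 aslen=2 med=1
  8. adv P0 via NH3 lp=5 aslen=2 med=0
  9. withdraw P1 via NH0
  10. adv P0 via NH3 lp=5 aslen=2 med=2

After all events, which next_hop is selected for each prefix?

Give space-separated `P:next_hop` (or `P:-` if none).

Op 1: best P0=- P1=NH0
Op 2: best P0=NH1 P1=NH0
Op 3: best P0=NH1 P1=NH0
Op 4: best P0=NH1 P1=NH3
Op 5: best P0=NH1 P1=NH3
Op 6: best P0=NH1 P1=NH3
Op 7: best P0=NH1 P1=NH0
Op 8: best P0=NH3 P1=NH0
Op 9: best P0=NH3 P1=NH3
Op 10: best P0=NH3 P1=NH3

Answer: P0:NH3 P1:NH3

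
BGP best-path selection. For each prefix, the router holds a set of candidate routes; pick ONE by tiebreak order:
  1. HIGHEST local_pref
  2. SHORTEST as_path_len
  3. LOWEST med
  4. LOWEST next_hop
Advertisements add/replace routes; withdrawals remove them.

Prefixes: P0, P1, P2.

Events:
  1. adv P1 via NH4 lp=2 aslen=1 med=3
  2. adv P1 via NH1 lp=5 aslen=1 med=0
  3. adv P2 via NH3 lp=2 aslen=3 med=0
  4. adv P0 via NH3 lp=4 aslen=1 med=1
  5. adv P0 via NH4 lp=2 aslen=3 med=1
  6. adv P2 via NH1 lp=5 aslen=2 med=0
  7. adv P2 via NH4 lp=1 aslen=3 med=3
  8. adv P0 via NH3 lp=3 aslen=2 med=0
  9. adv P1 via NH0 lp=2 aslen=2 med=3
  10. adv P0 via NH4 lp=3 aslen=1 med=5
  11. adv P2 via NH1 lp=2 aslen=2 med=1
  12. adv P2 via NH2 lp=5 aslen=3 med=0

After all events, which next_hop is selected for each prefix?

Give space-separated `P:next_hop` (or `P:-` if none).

Answer: P0:NH4 P1:NH1 P2:NH2

Derivation:
Op 1: best P0=- P1=NH4 P2=-
Op 2: best P0=- P1=NH1 P2=-
Op 3: best P0=- P1=NH1 P2=NH3
Op 4: best P0=NH3 P1=NH1 P2=NH3
Op 5: best P0=NH3 P1=NH1 P2=NH3
Op 6: best P0=NH3 P1=NH1 P2=NH1
Op 7: best P0=NH3 P1=NH1 P2=NH1
Op 8: best P0=NH3 P1=NH1 P2=NH1
Op 9: best P0=NH3 P1=NH1 P2=NH1
Op 10: best P0=NH4 P1=NH1 P2=NH1
Op 11: best P0=NH4 P1=NH1 P2=NH1
Op 12: best P0=NH4 P1=NH1 P2=NH2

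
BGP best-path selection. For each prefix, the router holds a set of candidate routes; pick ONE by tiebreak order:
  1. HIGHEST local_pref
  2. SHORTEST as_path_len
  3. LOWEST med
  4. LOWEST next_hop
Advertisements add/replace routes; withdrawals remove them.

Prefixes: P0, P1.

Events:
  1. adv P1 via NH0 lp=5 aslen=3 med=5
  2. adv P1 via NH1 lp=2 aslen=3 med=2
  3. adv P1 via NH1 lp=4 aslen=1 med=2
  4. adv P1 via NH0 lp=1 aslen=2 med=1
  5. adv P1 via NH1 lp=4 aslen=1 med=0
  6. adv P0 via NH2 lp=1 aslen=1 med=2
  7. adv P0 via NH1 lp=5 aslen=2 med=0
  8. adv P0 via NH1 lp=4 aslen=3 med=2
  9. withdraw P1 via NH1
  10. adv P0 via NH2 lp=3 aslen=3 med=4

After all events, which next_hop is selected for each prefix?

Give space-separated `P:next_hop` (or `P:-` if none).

Op 1: best P0=- P1=NH0
Op 2: best P0=- P1=NH0
Op 3: best P0=- P1=NH0
Op 4: best P0=- P1=NH1
Op 5: best P0=- P1=NH1
Op 6: best P0=NH2 P1=NH1
Op 7: best P0=NH1 P1=NH1
Op 8: best P0=NH1 P1=NH1
Op 9: best P0=NH1 P1=NH0
Op 10: best P0=NH1 P1=NH0

Answer: P0:NH1 P1:NH0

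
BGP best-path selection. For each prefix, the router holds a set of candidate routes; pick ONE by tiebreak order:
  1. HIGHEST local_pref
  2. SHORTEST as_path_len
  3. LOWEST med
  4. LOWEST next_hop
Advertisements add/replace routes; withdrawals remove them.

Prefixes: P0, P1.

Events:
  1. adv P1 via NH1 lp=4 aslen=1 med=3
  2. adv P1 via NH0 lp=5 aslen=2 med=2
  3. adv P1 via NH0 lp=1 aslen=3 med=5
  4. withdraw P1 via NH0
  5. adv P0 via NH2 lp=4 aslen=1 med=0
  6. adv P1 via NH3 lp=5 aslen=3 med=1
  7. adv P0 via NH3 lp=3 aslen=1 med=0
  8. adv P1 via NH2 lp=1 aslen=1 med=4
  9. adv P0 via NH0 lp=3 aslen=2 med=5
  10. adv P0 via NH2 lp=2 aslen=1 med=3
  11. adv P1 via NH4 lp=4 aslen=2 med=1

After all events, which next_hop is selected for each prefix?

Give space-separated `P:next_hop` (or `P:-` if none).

Answer: P0:NH3 P1:NH3

Derivation:
Op 1: best P0=- P1=NH1
Op 2: best P0=- P1=NH0
Op 3: best P0=- P1=NH1
Op 4: best P0=- P1=NH1
Op 5: best P0=NH2 P1=NH1
Op 6: best P0=NH2 P1=NH3
Op 7: best P0=NH2 P1=NH3
Op 8: best P0=NH2 P1=NH3
Op 9: best P0=NH2 P1=NH3
Op 10: best P0=NH3 P1=NH3
Op 11: best P0=NH3 P1=NH3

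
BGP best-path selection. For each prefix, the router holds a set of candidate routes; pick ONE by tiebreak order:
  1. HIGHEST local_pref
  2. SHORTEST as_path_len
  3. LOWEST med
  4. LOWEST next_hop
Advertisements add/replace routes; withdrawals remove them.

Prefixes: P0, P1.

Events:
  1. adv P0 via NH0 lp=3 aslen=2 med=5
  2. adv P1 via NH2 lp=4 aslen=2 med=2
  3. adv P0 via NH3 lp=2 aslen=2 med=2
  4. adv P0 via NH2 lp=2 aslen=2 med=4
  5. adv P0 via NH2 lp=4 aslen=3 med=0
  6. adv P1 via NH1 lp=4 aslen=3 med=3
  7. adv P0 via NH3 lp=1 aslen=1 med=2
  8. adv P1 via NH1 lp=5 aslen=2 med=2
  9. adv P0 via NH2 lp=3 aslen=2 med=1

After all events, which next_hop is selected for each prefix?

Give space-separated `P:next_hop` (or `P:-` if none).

Answer: P0:NH2 P1:NH1

Derivation:
Op 1: best P0=NH0 P1=-
Op 2: best P0=NH0 P1=NH2
Op 3: best P0=NH0 P1=NH2
Op 4: best P0=NH0 P1=NH2
Op 5: best P0=NH2 P1=NH2
Op 6: best P0=NH2 P1=NH2
Op 7: best P0=NH2 P1=NH2
Op 8: best P0=NH2 P1=NH1
Op 9: best P0=NH2 P1=NH1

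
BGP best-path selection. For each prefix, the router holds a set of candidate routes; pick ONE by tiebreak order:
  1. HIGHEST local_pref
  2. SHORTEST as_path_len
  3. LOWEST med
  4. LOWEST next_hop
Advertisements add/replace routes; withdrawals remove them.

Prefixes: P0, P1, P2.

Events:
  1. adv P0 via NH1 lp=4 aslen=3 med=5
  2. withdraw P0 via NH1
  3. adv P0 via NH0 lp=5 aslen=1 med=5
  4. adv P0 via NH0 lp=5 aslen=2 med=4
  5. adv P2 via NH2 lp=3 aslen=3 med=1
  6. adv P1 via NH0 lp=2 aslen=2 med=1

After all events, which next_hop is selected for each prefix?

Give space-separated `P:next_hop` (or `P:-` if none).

Answer: P0:NH0 P1:NH0 P2:NH2

Derivation:
Op 1: best P0=NH1 P1=- P2=-
Op 2: best P0=- P1=- P2=-
Op 3: best P0=NH0 P1=- P2=-
Op 4: best P0=NH0 P1=- P2=-
Op 5: best P0=NH0 P1=- P2=NH2
Op 6: best P0=NH0 P1=NH0 P2=NH2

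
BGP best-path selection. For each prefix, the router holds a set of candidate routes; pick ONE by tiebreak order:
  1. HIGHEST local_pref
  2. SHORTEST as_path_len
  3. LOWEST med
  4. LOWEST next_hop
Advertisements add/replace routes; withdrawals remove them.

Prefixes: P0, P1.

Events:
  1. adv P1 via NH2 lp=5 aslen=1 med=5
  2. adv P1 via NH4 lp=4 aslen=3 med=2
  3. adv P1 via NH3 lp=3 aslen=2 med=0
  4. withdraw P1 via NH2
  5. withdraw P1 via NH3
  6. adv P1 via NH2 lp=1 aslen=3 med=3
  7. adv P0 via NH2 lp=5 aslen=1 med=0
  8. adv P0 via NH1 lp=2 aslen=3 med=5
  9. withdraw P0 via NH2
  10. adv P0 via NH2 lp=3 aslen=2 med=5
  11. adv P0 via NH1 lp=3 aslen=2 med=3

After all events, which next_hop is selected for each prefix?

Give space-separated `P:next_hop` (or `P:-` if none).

Op 1: best P0=- P1=NH2
Op 2: best P0=- P1=NH2
Op 3: best P0=- P1=NH2
Op 4: best P0=- P1=NH4
Op 5: best P0=- P1=NH4
Op 6: best P0=- P1=NH4
Op 7: best P0=NH2 P1=NH4
Op 8: best P0=NH2 P1=NH4
Op 9: best P0=NH1 P1=NH4
Op 10: best P0=NH2 P1=NH4
Op 11: best P0=NH1 P1=NH4

Answer: P0:NH1 P1:NH4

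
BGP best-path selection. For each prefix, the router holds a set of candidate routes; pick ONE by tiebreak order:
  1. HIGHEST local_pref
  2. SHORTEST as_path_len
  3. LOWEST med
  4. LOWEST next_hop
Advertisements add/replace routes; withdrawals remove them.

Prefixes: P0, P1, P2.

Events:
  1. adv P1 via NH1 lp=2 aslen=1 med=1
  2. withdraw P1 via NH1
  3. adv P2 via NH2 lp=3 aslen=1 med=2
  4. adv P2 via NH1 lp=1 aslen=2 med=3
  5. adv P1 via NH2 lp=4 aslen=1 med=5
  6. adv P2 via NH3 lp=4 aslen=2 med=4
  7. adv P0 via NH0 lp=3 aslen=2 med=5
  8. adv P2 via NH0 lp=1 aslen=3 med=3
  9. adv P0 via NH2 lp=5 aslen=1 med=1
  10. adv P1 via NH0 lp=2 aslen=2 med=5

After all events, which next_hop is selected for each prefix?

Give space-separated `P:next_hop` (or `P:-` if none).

Op 1: best P0=- P1=NH1 P2=-
Op 2: best P0=- P1=- P2=-
Op 3: best P0=- P1=- P2=NH2
Op 4: best P0=- P1=- P2=NH2
Op 5: best P0=- P1=NH2 P2=NH2
Op 6: best P0=- P1=NH2 P2=NH3
Op 7: best P0=NH0 P1=NH2 P2=NH3
Op 8: best P0=NH0 P1=NH2 P2=NH3
Op 9: best P0=NH2 P1=NH2 P2=NH3
Op 10: best P0=NH2 P1=NH2 P2=NH3

Answer: P0:NH2 P1:NH2 P2:NH3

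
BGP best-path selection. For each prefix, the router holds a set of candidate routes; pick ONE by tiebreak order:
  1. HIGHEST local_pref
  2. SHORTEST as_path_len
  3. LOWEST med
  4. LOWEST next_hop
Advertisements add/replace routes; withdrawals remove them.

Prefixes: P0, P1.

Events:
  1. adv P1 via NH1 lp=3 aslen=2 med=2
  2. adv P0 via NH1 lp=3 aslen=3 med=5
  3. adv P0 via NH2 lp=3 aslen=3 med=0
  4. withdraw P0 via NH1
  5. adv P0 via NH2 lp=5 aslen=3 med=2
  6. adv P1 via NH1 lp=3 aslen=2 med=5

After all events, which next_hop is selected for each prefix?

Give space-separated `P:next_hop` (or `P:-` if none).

Answer: P0:NH2 P1:NH1

Derivation:
Op 1: best P0=- P1=NH1
Op 2: best P0=NH1 P1=NH1
Op 3: best P0=NH2 P1=NH1
Op 4: best P0=NH2 P1=NH1
Op 5: best P0=NH2 P1=NH1
Op 6: best P0=NH2 P1=NH1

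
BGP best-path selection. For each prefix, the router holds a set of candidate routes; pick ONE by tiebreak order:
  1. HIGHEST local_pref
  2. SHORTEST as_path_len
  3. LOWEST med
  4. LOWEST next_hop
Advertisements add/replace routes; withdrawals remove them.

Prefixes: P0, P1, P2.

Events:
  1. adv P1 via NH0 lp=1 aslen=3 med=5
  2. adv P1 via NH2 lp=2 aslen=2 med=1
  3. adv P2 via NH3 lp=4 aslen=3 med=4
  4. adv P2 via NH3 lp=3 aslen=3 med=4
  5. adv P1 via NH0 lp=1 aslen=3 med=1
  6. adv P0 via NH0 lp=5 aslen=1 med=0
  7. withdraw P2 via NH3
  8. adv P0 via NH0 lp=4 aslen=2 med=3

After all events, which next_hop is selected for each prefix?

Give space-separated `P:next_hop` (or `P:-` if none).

Answer: P0:NH0 P1:NH2 P2:-

Derivation:
Op 1: best P0=- P1=NH0 P2=-
Op 2: best P0=- P1=NH2 P2=-
Op 3: best P0=- P1=NH2 P2=NH3
Op 4: best P0=- P1=NH2 P2=NH3
Op 5: best P0=- P1=NH2 P2=NH3
Op 6: best P0=NH0 P1=NH2 P2=NH3
Op 7: best P0=NH0 P1=NH2 P2=-
Op 8: best P0=NH0 P1=NH2 P2=-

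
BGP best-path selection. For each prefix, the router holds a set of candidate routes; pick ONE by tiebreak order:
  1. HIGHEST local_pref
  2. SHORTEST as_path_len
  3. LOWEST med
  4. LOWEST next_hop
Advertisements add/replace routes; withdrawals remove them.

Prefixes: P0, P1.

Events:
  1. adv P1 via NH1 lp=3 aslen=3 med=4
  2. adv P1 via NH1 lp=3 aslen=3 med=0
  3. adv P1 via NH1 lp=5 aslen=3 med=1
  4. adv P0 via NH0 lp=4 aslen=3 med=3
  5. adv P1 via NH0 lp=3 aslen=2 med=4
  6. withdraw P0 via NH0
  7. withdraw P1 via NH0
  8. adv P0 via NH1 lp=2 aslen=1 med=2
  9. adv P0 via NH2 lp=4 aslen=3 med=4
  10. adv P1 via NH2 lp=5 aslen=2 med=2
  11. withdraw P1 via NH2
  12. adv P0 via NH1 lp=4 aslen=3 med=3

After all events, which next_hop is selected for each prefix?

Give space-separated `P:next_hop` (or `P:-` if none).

Op 1: best P0=- P1=NH1
Op 2: best P0=- P1=NH1
Op 3: best P0=- P1=NH1
Op 4: best P0=NH0 P1=NH1
Op 5: best P0=NH0 P1=NH1
Op 6: best P0=- P1=NH1
Op 7: best P0=- P1=NH1
Op 8: best P0=NH1 P1=NH1
Op 9: best P0=NH2 P1=NH1
Op 10: best P0=NH2 P1=NH2
Op 11: best P0=NH2 P1=NH1
Op 12: best P0=NH1 P1=NH1

Answer: P0:NH1 P1:NH1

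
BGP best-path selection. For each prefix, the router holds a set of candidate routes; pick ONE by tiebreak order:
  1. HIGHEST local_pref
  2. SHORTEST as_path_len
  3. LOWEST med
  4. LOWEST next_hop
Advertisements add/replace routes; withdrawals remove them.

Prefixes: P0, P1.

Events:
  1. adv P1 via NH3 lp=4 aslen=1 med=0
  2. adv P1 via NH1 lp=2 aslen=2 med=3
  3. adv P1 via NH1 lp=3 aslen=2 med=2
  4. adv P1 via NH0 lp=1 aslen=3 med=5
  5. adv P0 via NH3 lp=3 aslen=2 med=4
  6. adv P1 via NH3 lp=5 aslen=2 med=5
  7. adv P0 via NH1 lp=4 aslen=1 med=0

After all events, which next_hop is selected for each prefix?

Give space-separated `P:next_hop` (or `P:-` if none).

Answer: P0:NH1 P1:NH3

Derivation:
Op 1: best P0=- P1=NH3
Op 2: best P0=- P1=NH3
Op 3: best P0=- P1=NH3
Op 4: best P0=- P1=NH3
Op 5: best P0=NH3 P1=NH3
Op 6: best P0=NH3 P1=NH3
Op 7: best P0=NH1 P1=NH3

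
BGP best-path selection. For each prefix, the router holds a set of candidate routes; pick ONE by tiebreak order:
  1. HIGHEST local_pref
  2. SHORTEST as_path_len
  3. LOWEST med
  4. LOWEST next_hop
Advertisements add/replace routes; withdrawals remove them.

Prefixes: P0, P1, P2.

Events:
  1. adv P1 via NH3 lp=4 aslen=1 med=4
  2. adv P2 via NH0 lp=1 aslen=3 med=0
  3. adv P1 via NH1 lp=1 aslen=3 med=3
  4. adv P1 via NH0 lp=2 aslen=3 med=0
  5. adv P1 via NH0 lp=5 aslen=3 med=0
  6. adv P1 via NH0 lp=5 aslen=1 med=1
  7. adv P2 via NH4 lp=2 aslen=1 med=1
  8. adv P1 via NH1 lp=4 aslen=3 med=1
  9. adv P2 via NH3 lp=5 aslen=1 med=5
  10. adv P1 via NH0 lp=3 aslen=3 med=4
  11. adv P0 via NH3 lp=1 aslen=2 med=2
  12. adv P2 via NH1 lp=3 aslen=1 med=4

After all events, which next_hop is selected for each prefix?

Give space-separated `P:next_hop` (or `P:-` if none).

Answer: P0:NH3 P1:NH3 P2:NH3

Derivation:
Op 1: best P0=- P1=NH3 P2=-
Op 2: best P0=- P1=NH3 P2=NH0
Op 3: best P0=- P1=NH3 P2=NH0
Op 4: best P0=- P1=NH3 P2=NH0
Op 5: best P0=- P1=NH0 P2=NH0
Op 6: best P0=- P1=NH0 P2=NH0
Op 7: best P0=- P1=NH0 P2=NH4
Op 8: best P0=- P1=NH0 P2=NH4
Op 9: best P0=- P1=NH0 P2=NH3
Op 10: best P0=- P1=NH3 P2=NH3
Op 11: best P0=NH3 P1=NH3 P2=NH3
Op 12: best P0=NH3 P1=NH3 P2=NH3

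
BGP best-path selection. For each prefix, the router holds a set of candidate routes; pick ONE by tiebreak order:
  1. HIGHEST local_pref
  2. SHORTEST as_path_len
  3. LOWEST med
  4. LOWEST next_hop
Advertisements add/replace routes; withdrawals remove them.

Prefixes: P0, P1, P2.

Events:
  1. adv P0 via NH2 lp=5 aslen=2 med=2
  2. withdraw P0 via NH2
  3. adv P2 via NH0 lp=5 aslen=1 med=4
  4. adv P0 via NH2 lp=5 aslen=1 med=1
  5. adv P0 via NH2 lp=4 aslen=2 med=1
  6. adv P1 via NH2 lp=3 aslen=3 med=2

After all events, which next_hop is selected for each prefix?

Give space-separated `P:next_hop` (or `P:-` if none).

Answer: P0:NH2 P1:NH2 P2:NH0

Derivation:
Op 1: best P0=NH2 P1=- P2=-
Op 2: best P0=- P1=- P2=-
Op 3: best P0=- P1=- P2=NH0
Op 4: best P0=NH2 P1=- P2=NH0
Op 5: best P0=NH2 P1=- P2=NH0
Op 6: best P0=NH2 P1=NH2 P2=NH0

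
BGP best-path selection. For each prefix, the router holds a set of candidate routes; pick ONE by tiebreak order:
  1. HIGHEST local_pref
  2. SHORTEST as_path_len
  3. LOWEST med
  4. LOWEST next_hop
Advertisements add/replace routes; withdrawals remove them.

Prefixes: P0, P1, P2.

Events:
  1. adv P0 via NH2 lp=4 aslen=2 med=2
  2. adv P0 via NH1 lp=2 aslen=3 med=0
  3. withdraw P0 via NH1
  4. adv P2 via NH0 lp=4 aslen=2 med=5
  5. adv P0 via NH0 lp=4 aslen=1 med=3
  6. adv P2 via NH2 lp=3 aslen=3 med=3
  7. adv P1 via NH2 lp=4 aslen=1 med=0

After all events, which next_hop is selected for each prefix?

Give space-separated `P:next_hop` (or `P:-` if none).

Answer: P0:NH0 P1:NH2 P2:NH0

Derivation:
Op 1: best P0=NH2 P1=- P2=-
Op 2: best P0=NH2 P1=- P2=-
Op 3: best P0=NH2 P1=- P2=-
Op 4: best P0=NH2 P1=- P2=NH0
Op 5: best P0=NH0 P1=- P2=NH0
Op 6: best P0=NH0 P1=- P2=NH0
Op 7: best P0=NH0 P1=NH2 P2=NH0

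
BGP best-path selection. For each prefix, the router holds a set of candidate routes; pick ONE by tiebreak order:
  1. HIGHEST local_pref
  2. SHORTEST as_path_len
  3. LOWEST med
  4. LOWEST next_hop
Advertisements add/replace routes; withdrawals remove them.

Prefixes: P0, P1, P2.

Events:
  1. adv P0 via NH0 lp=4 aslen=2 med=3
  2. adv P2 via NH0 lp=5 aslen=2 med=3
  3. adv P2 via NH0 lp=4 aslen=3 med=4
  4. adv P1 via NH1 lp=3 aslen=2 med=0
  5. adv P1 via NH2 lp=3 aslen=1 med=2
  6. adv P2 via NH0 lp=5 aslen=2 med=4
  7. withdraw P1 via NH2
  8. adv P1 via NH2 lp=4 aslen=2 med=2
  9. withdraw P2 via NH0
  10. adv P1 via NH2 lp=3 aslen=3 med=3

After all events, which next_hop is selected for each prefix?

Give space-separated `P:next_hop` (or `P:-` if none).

Op 1: best P0=NH0 P1=- P2=-
Op 2: best P0=NH0 P1=- P2=NH0
Op 3: best P0=NH0 P1=- P2=NH0
Op 4: best P0=NH0 P1=NH1 P2=NH0
Op 5: best P0=NH0 P1=NH2 P2=NH0
Op 6: best P0=NH0 P1=NH2 P2=NH0
Op 7: best P0=NH0 P1=NH1 P2=NH0
Op 8: best P0=NH0 P1=NH2 P2=NH0
Op 9: best P0=NH0 P1=NH2 P2=-
Op 10: best P0=NH0 P1=NH1 P2=-

Answer: P0:NH0 P1:NH1 P2:-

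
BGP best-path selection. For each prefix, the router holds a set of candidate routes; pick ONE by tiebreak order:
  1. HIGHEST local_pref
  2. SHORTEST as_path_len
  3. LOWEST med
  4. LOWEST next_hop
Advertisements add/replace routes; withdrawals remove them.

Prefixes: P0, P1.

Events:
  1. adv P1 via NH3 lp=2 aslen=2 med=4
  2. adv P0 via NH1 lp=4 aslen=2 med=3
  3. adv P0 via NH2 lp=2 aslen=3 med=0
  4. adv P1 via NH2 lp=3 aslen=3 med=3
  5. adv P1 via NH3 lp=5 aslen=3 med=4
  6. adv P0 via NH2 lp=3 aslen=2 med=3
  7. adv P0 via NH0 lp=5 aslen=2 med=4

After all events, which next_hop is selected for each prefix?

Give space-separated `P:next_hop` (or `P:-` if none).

Answer: P0:NH0 P1:NH3

Derivation:
Op 1: best P0=- P1=NH3
Op 2: best P0=NH1 P1=NH3
Op 3: best P0=NH1 P1=NH3
Op 4: best P0=NH1 P1=NH2
Op 5: best P0=NH1 P1=NH3
Op 6: best P0=NH1 P1=NH3
Op 7: best P0=NH0 P1=NH3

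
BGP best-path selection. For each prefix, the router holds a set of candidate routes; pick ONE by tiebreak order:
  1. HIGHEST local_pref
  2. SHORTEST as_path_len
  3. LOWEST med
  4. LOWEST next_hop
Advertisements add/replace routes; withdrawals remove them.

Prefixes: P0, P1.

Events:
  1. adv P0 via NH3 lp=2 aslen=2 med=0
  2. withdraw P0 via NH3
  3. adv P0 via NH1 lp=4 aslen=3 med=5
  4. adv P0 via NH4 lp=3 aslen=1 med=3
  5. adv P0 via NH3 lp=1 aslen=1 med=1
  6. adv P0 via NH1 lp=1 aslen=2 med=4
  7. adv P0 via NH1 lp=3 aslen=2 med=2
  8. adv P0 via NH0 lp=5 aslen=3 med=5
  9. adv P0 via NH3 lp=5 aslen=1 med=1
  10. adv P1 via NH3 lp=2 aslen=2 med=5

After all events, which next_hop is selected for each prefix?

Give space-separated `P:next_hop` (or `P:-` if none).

Op 1: best P0=NH3 P1=-
Op 2: best P0=- P1=-
Op 3: best P0=NH1 P1=-
Op 4: best P0=NH1 P1=-
Op 5: best P0=NH1 P1=-
Op 6: best P0=NH4 P1=-
Op 7: best P0=NH4 P1=-
Op 8: best P0=NH0 P1=-
Op 9: best P0=NH3 P1=-
Op 10: best P0=NH3 P1=NH3

Answer: P0:NH3 P1:NH3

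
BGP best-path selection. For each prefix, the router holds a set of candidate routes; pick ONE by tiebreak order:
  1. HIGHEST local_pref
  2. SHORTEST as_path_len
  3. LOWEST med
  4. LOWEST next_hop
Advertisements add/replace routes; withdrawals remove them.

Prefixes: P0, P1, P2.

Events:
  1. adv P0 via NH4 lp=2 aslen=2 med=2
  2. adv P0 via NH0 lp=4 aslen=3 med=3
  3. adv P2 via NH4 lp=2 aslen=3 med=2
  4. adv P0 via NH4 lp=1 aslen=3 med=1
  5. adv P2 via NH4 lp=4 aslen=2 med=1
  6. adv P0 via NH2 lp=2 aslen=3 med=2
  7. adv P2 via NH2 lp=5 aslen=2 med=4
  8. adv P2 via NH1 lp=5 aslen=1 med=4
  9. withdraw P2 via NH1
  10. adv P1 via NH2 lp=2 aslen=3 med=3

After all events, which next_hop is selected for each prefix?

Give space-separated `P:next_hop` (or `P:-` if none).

Answer: P0:NH0 P1:NH2 P2:NH2

Derivation:
Op 1: best P0=NH4 P1=- P2=-
Op 2: best P0=NH0 P1=- P2=-
Op 3: best P0=NH0 P1=- P2=NH4
Op 4: best P0=NH0 P1=- P2=NH4
Op 5: best P0=NH0 P1=- P2=NH4
Op 6: best P0=NH0 P1=- P2=NH4
Op 7: best P0=NH0 P1=- P2=NH2
Op 8: best P0=NH0 P1=- P2=NH1
Op 9: best P0=NH0 P1=- P2=NH2
Op 10: best P0=NH0 P1=NH2 P2=NH2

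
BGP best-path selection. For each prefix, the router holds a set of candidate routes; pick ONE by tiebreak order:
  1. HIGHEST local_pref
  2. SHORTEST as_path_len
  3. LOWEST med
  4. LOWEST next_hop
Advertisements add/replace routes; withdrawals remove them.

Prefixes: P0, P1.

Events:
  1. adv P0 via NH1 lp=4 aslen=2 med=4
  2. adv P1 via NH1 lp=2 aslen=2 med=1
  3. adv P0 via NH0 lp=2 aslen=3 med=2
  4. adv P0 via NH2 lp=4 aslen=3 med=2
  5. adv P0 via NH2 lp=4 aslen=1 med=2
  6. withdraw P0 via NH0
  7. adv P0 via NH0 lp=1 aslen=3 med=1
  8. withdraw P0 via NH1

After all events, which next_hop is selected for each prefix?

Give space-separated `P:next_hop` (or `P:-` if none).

Op 1: best P0=NH1 P1=-
Op 2: best P0=NH1 P1=NH1
Op 3: best P0=NH1 P1=NH1
Op 4: best P0=NH1 P1=NH1
Op 5: best P0=NH2 P1=NH1
Op 6: best P0=NH2 P1=NH1
Op 7: best P0=NH2 P1=NH1
Op 8: best P0=NH2 P1=NH1

Answer: P0:NH2 P1:NH1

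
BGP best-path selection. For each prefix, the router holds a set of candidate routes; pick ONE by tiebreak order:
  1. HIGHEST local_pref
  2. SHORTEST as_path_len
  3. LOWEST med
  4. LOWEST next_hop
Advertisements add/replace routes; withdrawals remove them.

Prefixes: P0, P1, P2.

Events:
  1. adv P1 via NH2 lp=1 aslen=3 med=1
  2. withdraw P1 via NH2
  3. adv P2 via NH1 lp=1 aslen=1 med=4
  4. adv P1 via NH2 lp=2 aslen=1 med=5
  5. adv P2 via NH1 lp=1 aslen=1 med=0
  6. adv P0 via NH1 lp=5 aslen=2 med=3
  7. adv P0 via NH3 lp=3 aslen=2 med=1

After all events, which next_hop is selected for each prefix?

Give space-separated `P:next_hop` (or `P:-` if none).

Op 1: best P0=- P1=NH2 P2=-
Op 2: best P0=- P1=- P2=-
Op 3: best P0=- P1=- P2=NH1
Op 4: best P0=- P1=NH2 P2=NH1
Op 5: best P0=- P1=NH2 P2=NH1
Op 6: best P0=NH1 P1=NH2 P2=NH1
Op 7: best P0=NH1 P1=NH2 P2=NH1

Answer: P0:NH1 P1:NH2 P2:NH1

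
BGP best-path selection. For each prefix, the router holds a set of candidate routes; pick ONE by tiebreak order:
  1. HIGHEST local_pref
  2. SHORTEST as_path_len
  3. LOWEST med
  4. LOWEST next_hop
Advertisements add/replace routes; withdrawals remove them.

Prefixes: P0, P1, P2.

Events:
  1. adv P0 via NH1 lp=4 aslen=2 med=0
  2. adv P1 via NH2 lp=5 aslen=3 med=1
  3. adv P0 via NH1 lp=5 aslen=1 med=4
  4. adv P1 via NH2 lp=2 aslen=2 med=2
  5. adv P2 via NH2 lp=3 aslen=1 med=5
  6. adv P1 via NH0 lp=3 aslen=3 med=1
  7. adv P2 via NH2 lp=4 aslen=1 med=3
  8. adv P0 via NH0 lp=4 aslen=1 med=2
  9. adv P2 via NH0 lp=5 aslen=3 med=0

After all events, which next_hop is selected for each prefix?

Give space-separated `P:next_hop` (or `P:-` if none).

Op 1: best P0=NH1 P1=- P2=-
Op 2: best P0=NH1 P1=NH2 P2=-
Op 3: best P0=NH1 P1=NH2 P2=-
Op 4: best P0=NH1 P1=NH2 P2=-
Op 5: best P0=NH1 P1=NH2 P2=NH2
Op 6: best P0=NH1 P1=NH0 P2=NH2
Op 7: best P0=NH1 P1=NH0 P2=NH2
Op 8: best P0=NH1 P1=NH0 P2=NH2
Op 9: best P0=NH1 P1=NH0 P2=NH0

Answer: P0:NH1 P1:NH0 P2:NH0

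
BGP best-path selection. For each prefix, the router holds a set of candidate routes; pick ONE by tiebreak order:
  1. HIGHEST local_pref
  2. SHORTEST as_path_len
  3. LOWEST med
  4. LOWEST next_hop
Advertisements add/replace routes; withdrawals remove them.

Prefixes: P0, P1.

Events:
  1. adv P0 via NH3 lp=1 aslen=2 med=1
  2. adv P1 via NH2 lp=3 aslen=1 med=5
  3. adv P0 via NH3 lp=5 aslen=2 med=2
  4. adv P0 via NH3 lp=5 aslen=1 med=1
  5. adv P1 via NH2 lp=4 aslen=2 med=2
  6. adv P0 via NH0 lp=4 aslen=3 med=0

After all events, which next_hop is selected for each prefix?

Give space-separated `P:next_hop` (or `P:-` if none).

Op 1: best P0=NH3 P1=-
Op 2: best P0=NH3 P1=NH2
Op 3: best P0=NH3 P1=NH2
Op 4: best P0=NH3 P1=NH2
Op 5: best P0=NH3 P1=NH2
Op 6: best P0=NH3 P1=NH2

Answer: P0:NH3 P1:NH2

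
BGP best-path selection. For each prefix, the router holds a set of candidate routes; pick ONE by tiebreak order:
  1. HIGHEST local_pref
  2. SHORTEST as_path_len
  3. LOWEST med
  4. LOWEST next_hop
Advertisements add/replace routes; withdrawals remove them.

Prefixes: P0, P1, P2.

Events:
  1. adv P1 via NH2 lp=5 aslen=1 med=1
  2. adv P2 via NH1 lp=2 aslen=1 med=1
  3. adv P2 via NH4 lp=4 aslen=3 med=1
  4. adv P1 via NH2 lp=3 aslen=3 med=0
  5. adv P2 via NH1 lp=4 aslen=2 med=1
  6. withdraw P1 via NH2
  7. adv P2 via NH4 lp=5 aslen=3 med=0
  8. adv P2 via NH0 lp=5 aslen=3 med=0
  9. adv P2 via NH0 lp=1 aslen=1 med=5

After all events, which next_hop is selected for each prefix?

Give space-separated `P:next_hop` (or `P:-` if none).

Op 1: best P0=- P1=NH2 P2=-
Op 2: best P0=- P1=NH2 P2=NH1
Op 3: best P0=- P1=NH2 P2=NH4
Op 4: best P0=- P1=NH2 P2=NH4
Op 5: best P0=- P1=NH2 P2=NH1
Op 6: best P0=- P1=- P2=NH1
Op 7: best P0=- P1=- P2=NH4
Op 8: best P0=- P1=- P2=NH0
Op 9: best P0=- P1=- P2=NH4

Answer: P0:- P1:- P2:NH4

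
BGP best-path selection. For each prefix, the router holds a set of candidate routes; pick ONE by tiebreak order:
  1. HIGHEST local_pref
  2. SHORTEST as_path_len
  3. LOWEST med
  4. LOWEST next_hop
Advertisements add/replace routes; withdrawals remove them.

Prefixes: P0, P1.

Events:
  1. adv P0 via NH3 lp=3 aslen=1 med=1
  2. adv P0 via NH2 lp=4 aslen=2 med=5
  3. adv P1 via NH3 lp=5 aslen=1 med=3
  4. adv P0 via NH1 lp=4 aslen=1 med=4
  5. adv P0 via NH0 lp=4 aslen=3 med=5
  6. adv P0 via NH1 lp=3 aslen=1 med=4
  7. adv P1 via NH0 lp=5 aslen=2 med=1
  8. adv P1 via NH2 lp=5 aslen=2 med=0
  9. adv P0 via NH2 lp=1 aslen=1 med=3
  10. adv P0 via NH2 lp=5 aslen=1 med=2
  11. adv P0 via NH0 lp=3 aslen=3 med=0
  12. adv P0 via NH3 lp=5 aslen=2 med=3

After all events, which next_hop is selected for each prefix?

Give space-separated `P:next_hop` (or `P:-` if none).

Answer: P0:NH2 P1:NH3

Derivation:
Op 1: best P0=NH3 P1=-
Op 2: best P0=NH2 P1=-
Op 3: best P0=NH2 P1=NH3
Op 4: best P0=NH1 P1=NH3
Op 5: best P0=NH1 P1=NH3
Op 6: best P0=NH2 P1=NH3
Op 7: best P0=NH2 P1=NH3
Op 8: best P0=NH2 P1=NH3
Op 9: best P0=NH0 P1=NH3
Op 10: best P0=NH2 P1=NH3
Op 11: best P0=NH2 P1=NH3
Op 12: best P0=NH2 P1=NH3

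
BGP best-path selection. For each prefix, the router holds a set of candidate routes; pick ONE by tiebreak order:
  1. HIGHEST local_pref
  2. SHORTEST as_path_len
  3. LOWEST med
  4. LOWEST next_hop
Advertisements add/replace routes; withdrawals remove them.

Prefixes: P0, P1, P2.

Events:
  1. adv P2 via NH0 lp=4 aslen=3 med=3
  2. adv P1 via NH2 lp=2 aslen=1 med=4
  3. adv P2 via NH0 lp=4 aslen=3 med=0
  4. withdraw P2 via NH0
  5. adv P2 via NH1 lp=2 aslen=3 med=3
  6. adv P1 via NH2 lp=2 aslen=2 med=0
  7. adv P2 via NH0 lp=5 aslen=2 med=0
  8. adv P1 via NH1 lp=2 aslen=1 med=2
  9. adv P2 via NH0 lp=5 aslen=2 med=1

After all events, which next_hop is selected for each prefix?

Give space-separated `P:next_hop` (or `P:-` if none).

Op 1: best P0=- P1=- P2=NH0
Op 2: best P0=- P1=NH2 P2=NH0
Op 3: best P0=- P1=NH2 P2=NH0
Op 4: best P0=- P1=NH2 P2=-
Op 5: best P0=- P1=NH2 P2=NH1
Op 6: best P0=- P1=NH2 P2=NH1
Op 7: best P0=- P1=NH2 P2=NH0
Op 8: best P0=- P1=NH1 P2=NH0
Op 9: best P0=- P1=NH1 P2=NH0

Answer: P0:- P1:NH1 P2:NH0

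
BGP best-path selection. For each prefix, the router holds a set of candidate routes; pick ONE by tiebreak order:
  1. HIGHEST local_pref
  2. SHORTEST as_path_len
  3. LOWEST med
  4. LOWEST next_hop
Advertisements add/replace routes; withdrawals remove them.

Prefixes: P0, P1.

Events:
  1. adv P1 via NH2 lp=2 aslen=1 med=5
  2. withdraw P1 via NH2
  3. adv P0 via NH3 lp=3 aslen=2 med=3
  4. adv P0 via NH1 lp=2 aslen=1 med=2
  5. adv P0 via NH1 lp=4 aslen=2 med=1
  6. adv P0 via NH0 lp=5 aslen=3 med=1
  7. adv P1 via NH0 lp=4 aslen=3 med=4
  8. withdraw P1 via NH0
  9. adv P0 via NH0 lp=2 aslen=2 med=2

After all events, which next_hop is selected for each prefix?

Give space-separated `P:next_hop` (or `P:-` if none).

Answer: P0:NH1 P1:-

Derivation:
Op 1: best P0=- P1=NH2
Op 2: best P0=- P1=-
Op 3: best P0=NH3 P1=-
Op 4: best P0=NH3 P1=-
Op 5: best P0=NH1 P1=-
Op 6: best P0=NH0 P1=-
Op 7: best P0=NH0 P1=NH0
Op 8: best P0=NH0 P1=-
Op 9: best P0=NH1 P1=-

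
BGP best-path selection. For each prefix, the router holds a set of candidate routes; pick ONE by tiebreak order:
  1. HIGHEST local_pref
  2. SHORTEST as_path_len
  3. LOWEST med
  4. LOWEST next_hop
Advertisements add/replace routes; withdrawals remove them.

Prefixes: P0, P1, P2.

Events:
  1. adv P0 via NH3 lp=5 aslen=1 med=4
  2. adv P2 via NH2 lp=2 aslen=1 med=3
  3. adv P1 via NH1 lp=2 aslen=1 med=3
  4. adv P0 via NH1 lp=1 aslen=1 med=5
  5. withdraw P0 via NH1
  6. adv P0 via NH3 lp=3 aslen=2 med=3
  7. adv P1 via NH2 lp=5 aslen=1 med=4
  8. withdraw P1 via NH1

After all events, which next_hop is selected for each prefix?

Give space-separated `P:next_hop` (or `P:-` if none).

Op 1: best P0=NH3 P1=- P2=-
Op 2: best P0=NH3 P1=- P2=NH2
Op 3: best P0=NH3 P1=NH1 P2=NH2
Op 4: best P0=NH3 P1=NH1 P2=NH2
Op 5: best P0=NH3 P1=NH1 P2=NH2
Op 6: best P0=NH3 P1=NH1 P2=NH2
Op 7: best P0=NH3 P1=NH2 P2=NH2
Op 8: best P0=NH3 P1=NH2 P2=NH2

Answer: P0:NH3 P1:NH2 P2:NH2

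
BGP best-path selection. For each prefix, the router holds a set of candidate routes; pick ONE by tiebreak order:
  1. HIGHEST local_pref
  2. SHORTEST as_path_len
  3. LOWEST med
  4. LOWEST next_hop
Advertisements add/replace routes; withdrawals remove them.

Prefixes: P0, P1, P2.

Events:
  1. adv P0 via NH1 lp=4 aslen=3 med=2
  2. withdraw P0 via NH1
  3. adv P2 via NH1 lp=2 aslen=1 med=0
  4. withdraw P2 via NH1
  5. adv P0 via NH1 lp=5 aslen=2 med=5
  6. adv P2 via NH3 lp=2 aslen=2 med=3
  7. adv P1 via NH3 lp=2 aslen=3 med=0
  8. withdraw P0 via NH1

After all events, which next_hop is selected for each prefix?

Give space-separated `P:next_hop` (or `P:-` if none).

Answer: P0:- P1:NH3 P2:NH3

Derivation:
Op 1: best P0=NH1 P1=- P2=-
Op 2: best P0=- P1=- P2=-
Op 3: best P0=- P1=- P2=NH1
Op 4: best P0=- P1=- P2=-
Op 5: best P0=NH1 P1=- P2=-
Op 6: best P0=NH1 P1=- P2=NH3
Op 7: best P0=NH1 P1=NH3 P2=NH3
Op 8: best P0=- P1=NH3 P2=NH3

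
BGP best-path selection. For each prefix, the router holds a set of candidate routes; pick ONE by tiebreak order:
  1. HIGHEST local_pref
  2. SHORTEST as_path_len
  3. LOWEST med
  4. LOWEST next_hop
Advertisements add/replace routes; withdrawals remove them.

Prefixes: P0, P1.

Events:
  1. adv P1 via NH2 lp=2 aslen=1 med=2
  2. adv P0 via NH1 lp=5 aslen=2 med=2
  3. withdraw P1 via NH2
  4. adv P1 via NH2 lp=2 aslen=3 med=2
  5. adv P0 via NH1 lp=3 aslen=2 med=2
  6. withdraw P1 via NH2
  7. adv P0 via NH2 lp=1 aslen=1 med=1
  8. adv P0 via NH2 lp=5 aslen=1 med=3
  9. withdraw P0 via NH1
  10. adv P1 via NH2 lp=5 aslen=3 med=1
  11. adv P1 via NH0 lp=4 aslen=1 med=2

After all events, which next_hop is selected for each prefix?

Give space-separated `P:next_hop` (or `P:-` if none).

Answer: P0:NH2 P1:NH2

Derivation:
Op 1: best P0=- P1=NH2
Op 2: best P0=NH1 P1=NH2
Op 3: best P0=NH1 P1=-
Op 4: best P0=NH1 P1=NH2
Op 5: best P0=NH1 P1=NH2
Op 6: best P0=NH1 P1=-
Op 7: best P0=NH1 P1=-
Op 8: best P0=NH2 P1=-
Op 9: best P0=NH2 P1=-
Op 10: best P0=NH2 P1=NH2
Op 11: best P0=NH2 P1=NH2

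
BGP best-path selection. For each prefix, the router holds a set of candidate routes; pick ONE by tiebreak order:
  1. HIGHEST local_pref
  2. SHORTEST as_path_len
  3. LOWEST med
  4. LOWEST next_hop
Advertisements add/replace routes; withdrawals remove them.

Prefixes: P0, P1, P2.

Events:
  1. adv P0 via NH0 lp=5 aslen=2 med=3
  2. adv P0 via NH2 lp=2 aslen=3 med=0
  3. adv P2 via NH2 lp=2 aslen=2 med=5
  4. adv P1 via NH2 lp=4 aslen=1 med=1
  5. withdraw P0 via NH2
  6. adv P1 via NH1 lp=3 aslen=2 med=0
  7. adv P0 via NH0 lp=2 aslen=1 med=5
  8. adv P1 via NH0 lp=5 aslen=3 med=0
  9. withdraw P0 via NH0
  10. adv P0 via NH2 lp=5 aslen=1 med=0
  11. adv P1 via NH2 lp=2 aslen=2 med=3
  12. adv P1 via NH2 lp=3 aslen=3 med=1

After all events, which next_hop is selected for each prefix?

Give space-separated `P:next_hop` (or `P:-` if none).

Op 1: best P0=NH0 P1=- P2=-
Op 2: best P0=NH0 P1=- P2=-
Op 3: best P0=NH0 P1=- P2=NH2
Op 4: best P0=NH0 P1=NH2 P2=NH2
Op 5: best P0=NH0 P1=NH2 P2=NH2
Op 6: best P0=NH0 P1=NH2 P2=NH2
Op 7: best P0=NH0 P1=NH2 P2=NH2
Op 8: best P0=NH0 P1=NH0 P2=NH2
Op 9: best P0=- P1=NH0 P2=NH2
Op 10: best P0=NH2 P1=NH0 P2=NH2
Op 11: best P0=NH2 P1=NH0 P2=NH2
Op 12: best P0=NH2 P1=NH0 P2=NH2

Answer: P0:NH2 P1:NH0 P2:NH2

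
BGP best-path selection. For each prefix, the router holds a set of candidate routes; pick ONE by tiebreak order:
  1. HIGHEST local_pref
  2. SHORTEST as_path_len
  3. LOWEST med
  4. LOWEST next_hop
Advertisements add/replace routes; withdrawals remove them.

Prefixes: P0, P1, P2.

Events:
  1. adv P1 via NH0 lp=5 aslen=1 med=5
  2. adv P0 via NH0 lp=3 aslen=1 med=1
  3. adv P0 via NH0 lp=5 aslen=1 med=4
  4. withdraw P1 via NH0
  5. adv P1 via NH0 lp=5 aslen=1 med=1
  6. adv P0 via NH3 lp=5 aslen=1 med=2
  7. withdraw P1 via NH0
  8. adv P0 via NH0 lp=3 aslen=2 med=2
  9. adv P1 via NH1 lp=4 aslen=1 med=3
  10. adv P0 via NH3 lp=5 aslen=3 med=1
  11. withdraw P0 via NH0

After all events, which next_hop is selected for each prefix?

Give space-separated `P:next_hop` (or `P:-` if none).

Answer: P0:NH3 P1:NH1 P2:-

Derivation:
Op 1: best P0=- P1=NH0 P2=-
Op 2: best P0=NH0 P1=NH0 P2=-
Op 3: best P0=NH0 P1=NH0 P2=-
Op 4: best P0=NH0 P1=- P2=-
Op 5: best P0=NH0 P1=NH0 P2=-
Op 6: best P0=NH3 P1=NH0 P2=-
Op 7: best P0=NH3 P1=- P2=-
Op 8: best P0=NH3 P1=- P2=-
Op 9: best P0=NH3 P1=NH1 P2=-
Op 10: best P0=NH3 P1=NH1 P2=-
Op 11: best P0=NH3 P1=NH1 P2=-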